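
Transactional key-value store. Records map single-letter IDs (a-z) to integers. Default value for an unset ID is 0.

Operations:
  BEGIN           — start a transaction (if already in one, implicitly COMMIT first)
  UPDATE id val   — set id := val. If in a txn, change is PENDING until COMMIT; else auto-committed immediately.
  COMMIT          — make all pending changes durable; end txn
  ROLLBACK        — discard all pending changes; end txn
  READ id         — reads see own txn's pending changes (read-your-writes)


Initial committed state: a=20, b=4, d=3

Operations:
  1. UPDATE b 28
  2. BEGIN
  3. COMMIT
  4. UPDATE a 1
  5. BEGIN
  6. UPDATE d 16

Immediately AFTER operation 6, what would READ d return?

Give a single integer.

Initial committed: {a=20, b=4, d=3}
Op 1: UPDATE b=28 (auto-commit; committed b=28)
Op 2: BEGIN: in_txn=True, pending={}
Op 3: COMMIT: merged [] into committed; committed now {a=20, b=28, d=3}
Op 4: UPDATE a=1 (auto-commit; committed a=1)
Op 5: BEGIN: in_txn=True, pending={}
Op 6: UPDATE d=16 (pending; pending now {d=16})
After op 6: visible(d) = 16 (pending={d=16}, committed={a=1, b=28, d=3})

Answer: 16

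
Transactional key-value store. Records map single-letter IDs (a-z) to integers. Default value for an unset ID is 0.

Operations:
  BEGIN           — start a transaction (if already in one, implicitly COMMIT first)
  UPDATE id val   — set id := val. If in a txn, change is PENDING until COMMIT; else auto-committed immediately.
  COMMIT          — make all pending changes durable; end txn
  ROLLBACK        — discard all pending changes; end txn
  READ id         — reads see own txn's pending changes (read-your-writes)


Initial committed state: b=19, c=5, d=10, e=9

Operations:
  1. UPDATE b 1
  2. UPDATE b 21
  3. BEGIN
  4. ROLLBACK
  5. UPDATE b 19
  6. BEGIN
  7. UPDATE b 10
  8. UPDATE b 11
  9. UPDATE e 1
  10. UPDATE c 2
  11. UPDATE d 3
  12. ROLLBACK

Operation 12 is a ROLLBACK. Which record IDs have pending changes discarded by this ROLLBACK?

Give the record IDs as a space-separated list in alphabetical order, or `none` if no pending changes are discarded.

Initial committed: {b=19, c=5, d=10, e=9}
Op 1: UPDATE b=1 (auto-commit; committed b=1)
Op 2: UPDATE b=21 (auto-commit; committed b=21)
Op 3: BEGIN: in_txn=True, pending={}
Op 4: ROLLBACK: discarded pending []; in_txn=False
Op 5: UPDATE b=19 (auto-commit; committed b=19)
Op 6: BEGIN: in_txn=True, pending={}
Op 7: UPDATE b=10 (pending; pending now {b=10})
Op 8: UPDATE b=11 (pending; pending now {b=11})
Op 9: UPDATE e=1 (pending; pending now {b=11, e=1})
Op 10: UPDATE c=2 (pending; pending now {b=11, c=2, e=1})
Op 11: UPDATE d=3 (pending; pending now {b=11, c=2, d=3, e=1})
Op 12: ROLLBACK: discarded pending ['b', 'c', 'd', 'e']; in_txn=False
ROLLBACK at op 12 discards: ['b', 'c', 'd', 'e']

Answer: b c d e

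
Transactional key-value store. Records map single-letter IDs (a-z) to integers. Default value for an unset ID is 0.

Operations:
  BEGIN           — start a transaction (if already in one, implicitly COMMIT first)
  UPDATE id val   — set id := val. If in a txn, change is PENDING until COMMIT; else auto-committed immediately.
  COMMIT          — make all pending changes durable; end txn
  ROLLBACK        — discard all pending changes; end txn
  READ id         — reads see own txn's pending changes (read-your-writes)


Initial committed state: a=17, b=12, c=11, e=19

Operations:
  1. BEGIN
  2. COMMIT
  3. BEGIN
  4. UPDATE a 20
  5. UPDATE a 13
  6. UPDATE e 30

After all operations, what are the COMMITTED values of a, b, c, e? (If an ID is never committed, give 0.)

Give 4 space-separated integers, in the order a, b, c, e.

Answer: 17 12 11 19

Derivation:
Initial committed: {a=17, b=12, c=11, e=19}
Op 1: BEGIN: in_txn=True, pending={}
Op 2: COMMIT: merged [] into committed; committed now {a=17, b=12, c=11, e=19}
Op 3: BEGIN: in_txn=True, pending={}
Op 4: UPDATE a=20 (pending; pending now {a=20})
Op 5: UPDATE a=13 (pending; pending now {a=13})
Op 6: UPDATE e=30 (pending; pending now {a=13, e=30})
Final committed: {a=17, b=12, c=11, e=19}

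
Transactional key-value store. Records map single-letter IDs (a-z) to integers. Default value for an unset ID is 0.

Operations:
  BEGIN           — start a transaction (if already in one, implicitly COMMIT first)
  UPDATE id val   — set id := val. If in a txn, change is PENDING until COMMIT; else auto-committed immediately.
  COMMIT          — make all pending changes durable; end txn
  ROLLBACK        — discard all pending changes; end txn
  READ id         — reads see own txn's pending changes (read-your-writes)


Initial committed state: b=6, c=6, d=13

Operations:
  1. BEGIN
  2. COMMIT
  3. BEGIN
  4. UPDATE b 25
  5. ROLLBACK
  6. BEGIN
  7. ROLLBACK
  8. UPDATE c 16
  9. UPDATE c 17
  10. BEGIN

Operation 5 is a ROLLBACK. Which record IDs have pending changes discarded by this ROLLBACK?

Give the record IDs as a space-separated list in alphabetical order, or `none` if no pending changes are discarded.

Initial committed: {b=6, c=6, d=13}
Op 1: BEGIN: in_txn=True, pending={}
Op 2: COMMIT: merged [] into committed; committed now {b=6, c=6, d=13}
Op 3: BEGIN: in_txn=True, pending={}
Op 4: UPDATE b=25 (pending; pending now {b=25})
Op 5: ROLLBACK: discarded pending ['b']; in_txn=False
Op 6: BEGIN: in_txn=True, pending={}
Op 7: ROLLBACK: discarded pending []; in_txn=False
Op 8: UPDATE c=16 (auto-commit; committed c=16)
Op 9: UPDATE c=17 (auto-commit; committed c=17)
Op 10: BEGIN: in_txn=True, pending={}
ROLLBACK at op 5 discards: ['b']

Answer: b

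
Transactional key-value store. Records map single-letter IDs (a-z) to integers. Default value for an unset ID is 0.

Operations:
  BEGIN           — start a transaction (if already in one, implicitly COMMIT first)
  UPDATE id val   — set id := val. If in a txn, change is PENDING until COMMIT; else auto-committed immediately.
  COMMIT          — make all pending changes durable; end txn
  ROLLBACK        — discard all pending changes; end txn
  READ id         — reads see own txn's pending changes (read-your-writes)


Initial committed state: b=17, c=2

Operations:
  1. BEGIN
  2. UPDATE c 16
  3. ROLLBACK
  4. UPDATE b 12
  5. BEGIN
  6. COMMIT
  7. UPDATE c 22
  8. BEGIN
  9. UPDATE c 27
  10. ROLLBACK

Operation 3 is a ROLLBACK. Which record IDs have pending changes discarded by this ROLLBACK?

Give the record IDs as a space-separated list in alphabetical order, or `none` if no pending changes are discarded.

Answer: c

Derivation:
Initial committed: {b=17, c=2}
Op 1: BEGIN: in_txn=True, pending={}
Op 2: UPDATE c=16 (pending; pending now {c=16})
Op 3: ROLLBACK: discarded pending ['c']; in_txn=False
Op 4: UPDATE b=12 (auto-commit; committed b=12)
Op 5: BEGIN: in_txn=True, pending={}
Op 6: COMMIT: merged [] into committed; committed now {b=12, c=2}
Op 7: UPDATE c=22 (auto-commit; committed c=22)
Op 8: BEGIN: in_txn=True, pending={}
Op 9: UPDATE c=27 (pending; pending now {c=27})
Op 10: ROLLBACK: discarded pending ['c']; in_txn=False
ROLLBACK at op 3 discards: ['c']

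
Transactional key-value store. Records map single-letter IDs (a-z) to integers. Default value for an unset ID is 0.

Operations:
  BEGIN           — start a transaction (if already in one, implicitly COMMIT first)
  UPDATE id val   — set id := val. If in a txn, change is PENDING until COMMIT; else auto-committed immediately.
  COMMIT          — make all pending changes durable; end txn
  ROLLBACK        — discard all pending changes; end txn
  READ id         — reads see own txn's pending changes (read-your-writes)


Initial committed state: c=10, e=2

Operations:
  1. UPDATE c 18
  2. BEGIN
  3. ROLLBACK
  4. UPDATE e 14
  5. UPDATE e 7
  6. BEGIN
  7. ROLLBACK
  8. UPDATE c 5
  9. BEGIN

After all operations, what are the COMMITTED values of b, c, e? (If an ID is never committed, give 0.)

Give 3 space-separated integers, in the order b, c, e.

Initial committed: {c=10, e=2}
Op 1: UPDATE c=18 (auto-commit; committed c=18)
Op 2: BEGIN: in_txn=True, pending={}
Op 3: ROLLBACK: discarded pending []; in_txn=False
Op 4: UPDATE e=14 (auto-commit; committed e=14)
Op 5: UPDATE e=7 (auto-commit; committed e=7)
Op 6: BEGIN: in_txn=True, pending={}
Op 7: ROLLBACK: discarded pending []; in_txn=False
Op 8: UPDATE c=5 (auto-commit; committed c=5)
Op 9: BEGIN: in_txn=True, pending={}
Final committed: {c=5, e=7}

Answer: 0 5 7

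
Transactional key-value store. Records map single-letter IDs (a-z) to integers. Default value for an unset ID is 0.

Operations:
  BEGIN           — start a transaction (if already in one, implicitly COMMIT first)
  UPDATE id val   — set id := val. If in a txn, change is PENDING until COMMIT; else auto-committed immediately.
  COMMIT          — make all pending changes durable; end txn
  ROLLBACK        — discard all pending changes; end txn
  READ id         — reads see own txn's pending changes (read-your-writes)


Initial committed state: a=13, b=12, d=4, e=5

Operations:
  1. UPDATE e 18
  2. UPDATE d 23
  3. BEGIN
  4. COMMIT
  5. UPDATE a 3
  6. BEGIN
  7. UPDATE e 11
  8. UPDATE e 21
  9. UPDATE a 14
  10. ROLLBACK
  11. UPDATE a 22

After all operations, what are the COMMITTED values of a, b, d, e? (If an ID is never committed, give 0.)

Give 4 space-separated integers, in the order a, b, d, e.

Answer: 22 12 23 18

Derivation:
Initial committed: {a=13, b=12, d=4, e=5}
Op 1: UPDATE e=18 (auto-commit; committed e=18)
Op 2: UPDATE d=23 (auto-commit; committed d=23)
Op 3: BEGIN: in_txn=True, pending={}
Op 4: COMMIT: merged [] into committed; committed now {a=13, b=12, d=23, e=18}
Op 5: UPDATE a=3 (auto-commit; committed a=3)
Op 6: BEGIN: in_txn=True, pending={}
Op 7: UPDATE e=11 (pending; pending now {e=11})
Op 8: UPDATE e=21 (pending; pending now {e=21})
Op 9: UPDATE a=14 (pending; pending now {a=14, e=21})
Op 10: ROLLBACK: discarded pending ['a', 'e']; in_txn=False
Op 11: UPDATE a=22 (auto-commit; committed a=22)
Final committed: {a=22, b=12, d=23, e=18}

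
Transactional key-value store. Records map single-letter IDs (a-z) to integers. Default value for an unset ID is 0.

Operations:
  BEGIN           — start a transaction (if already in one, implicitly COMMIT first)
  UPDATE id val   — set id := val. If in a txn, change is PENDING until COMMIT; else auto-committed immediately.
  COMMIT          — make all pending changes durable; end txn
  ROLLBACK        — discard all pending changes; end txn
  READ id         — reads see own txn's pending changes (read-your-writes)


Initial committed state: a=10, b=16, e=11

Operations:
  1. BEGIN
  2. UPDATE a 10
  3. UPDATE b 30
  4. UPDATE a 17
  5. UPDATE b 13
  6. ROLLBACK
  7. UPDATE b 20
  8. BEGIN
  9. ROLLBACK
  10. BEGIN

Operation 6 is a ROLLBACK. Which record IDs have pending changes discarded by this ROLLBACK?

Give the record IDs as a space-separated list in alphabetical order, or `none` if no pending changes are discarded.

Initial committed: {a=10, b=16, e=11}
Op 1: BEGIN: in_txn=True, pending={}
Op 2: UPDATE a=10 (pending; pending now {a=10})
Op 3: UPDATE b=30 (pending; pending now {a=10, b=30})
Op 4: UPDATE a=17 (pending; pending now {a=17, b=30})
Op 5: UPDATE b=13 (pending; pending now {a=17, b=13})
Op 6: ROLLBACK: discarded pending ['a', 'b']; in_txn=False
Op 7: UPDATE b=20 (auto-commit; committed b=20)
Op 8: BEGIN: in_txn=True, pending={}
Op 9: ROLLBACK: discarded pending []; in_txn=False
Op 10: BEGIN: in_txn=True, pending={}
ROLLBACK at op 6 discards: ['a', 'b']

Answer: a b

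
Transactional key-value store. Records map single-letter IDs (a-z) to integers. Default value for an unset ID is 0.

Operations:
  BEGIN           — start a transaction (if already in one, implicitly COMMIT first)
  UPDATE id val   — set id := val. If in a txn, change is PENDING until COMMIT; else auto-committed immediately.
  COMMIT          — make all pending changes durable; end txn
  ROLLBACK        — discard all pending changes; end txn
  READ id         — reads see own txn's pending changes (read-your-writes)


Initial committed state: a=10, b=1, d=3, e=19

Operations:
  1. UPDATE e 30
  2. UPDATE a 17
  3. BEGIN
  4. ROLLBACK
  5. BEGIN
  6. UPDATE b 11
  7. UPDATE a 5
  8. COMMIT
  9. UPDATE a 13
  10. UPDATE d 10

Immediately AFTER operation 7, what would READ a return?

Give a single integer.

Answer: 5

Derivation:
Initial committed: {a=10, b=1, d=3, e=19}
Op 1: UPDATE e=30 (auto-commit; committed e=30)
Op 2: UPDATE a=17 (auto-commit; committed a=17)
Op 3: BEGIN: in_txn=True, pending={}
Op 4: ROLLBACK: discarded pending []; in_txn=False
Op 5: BEGIN: in_txn=True, pending={}
Op 6: UPDATE b=11 (pending; pending now {b=11})
Op 7: UPDATE a=5 (pending; pending now {a=5, b=11})
After op 7: visible(a) = 5 (pending={a=5, b=11}, committed={a=17, b=1, d=3, e=30})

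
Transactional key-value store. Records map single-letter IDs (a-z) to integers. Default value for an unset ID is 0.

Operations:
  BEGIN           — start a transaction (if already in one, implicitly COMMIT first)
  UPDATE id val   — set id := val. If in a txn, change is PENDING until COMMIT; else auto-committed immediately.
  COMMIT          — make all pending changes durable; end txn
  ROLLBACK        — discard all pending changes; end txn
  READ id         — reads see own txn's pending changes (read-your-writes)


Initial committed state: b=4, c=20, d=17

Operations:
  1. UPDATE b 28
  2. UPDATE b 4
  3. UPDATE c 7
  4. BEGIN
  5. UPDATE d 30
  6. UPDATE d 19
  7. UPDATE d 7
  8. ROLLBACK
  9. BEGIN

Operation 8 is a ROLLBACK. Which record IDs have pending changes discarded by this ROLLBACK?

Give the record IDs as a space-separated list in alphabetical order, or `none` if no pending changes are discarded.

Answer: d

Derivation:
Initial committed: {b=4, c=20, d=17}
Op 1: UPDATE b=28 (auto-commit; committed b=28)
Op 2: UPDATE b=4 (auto-commit; committed b=4)
Op 3: UPDATE c=7 (auto-commit; committed c=7)
Op 4: BEGIN: in_txn=True, pending={}
Op 5: UPDATE d=30 (pending; pending now {d=30})
Op 6: UPDATE d=19 (pending; pending now {d=19})
Op 7: UPDATE d=7 (pending; pending now {d=7})
Op 8: ROLLBACK: discarded pending ['d']; in_txn=False
Op 9: BEGIN: in_txn=True, pending={}
ROLLBACK at op 8 discards: ['d']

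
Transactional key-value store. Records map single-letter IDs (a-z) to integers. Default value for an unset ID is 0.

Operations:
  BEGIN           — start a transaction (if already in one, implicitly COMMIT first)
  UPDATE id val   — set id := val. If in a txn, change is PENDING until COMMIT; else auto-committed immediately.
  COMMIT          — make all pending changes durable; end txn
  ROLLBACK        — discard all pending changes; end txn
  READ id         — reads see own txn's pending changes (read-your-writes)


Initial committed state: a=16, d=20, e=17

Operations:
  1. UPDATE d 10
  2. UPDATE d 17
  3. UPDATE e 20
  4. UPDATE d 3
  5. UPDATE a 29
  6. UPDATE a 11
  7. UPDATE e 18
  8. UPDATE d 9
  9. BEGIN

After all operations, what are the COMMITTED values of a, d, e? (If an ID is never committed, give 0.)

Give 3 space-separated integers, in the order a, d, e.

Answer: 11 9 18

Derivation:
Initial committed: {a=16, d=20, e=17}
Op 1: UPDATE d=10 (auto-commit; committed d=10)
Op 2: UPDATE d=17 (auto-commit; committed d=17)
Op 3: UPDATE e=20 (auto-commit; committed e=20)
Op 4: UPDATE d=3 (auto-commit; committed d=3)
Op 5: UPDATE a=29 (auto-commit; committed a=29)
Op 6: UPDATE a=11 (auto-commit; committed a=11)
Op 7: UPDATE e=18 (auto-commit; committed e=18)
Op 8: UPDATE d=9 (auto-commit; committed d=9)
Op 9: BEGIN: in_txn=True, pending={}
Final committed: {a=11, d=9, e=18}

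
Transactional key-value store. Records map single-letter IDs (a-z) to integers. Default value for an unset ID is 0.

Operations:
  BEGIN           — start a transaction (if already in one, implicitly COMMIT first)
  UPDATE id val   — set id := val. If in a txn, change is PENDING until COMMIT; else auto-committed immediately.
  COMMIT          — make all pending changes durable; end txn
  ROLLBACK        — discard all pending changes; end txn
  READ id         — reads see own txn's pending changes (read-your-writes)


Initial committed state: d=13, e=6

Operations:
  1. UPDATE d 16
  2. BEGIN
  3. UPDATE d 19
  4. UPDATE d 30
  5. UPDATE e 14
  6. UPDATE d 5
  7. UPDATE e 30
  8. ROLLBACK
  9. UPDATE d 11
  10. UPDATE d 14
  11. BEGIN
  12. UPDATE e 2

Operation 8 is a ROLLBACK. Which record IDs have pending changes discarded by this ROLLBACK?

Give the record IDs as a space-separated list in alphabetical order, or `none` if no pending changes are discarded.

Answer: d e

Derivation:
Initial committed: {d=13, e=6}
Op 1: UPDATE d=16 (auto-commit; committed d=16)
Op 2: BEGIN: in_txn=True, pending={}
Op 3: UPDATE d=19 (pending; pending now {d=19})
Op 4: UPDATE d=30 (pending; pending now {d=30})
Op 5: UPDATE e=14 (pending; pending now {d=30, e=14})
Op 6: UPDATE d=5 (pending; pending now {d=5, e=14})
Op 7: UPDATE e=30 (pending; pending now {d=5, e=30})
Op 8: ROLLBACK: discarded pending ['d', 'e']; in_txn=False
Op 9: UPDATE d=11 (auto-commit; committed d=11)
Op 10: UPDATE d=14 (auto-commit; committed d=14)
Op 11: BEGIN: in_txn=True, pending={}
Op 12: UPDATE e=2 (pending; pending now {e=2})
ROLLBACK at op 8 discards: ['d', 'e']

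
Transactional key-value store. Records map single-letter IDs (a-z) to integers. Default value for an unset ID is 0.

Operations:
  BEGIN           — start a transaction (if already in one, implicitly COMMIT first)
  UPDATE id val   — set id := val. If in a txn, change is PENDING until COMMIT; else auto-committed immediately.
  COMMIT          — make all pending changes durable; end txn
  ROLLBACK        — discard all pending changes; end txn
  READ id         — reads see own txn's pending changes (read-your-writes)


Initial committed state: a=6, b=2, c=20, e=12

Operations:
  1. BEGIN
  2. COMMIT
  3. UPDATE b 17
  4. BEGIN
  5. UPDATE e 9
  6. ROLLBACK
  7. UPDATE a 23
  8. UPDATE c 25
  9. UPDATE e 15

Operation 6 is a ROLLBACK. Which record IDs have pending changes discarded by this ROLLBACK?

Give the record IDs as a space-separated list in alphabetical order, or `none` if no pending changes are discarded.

Answer: e

Derivation:
Initial committed: {a=6, b=2, c=20, e=12}
Op 1: BEGIN: in_txn=True, pending={}
Op 2: COMMIT: merged [] into committed; committed now {a=6, b=2, c=20, e=12}
Op 3: UPDATE b=17 (auto-commit; committed b=17)
Op 4: BEGIN: in_txn=True, pending={}
Op 5: UPDATE e=9 (pending; pending now {e=9})
Op 6: ROLLBACK: discarded pending ['e']; in_txn=False
Op 7: UPDATE a=23 (auto-commit; committed a=23)
Op 8: UPDATE c=25 (auto-commit; committed c=25)
Op 9: UPDATE e=15 (auto-commit; committed e=15)
ROLLBACK at op 6 discards: ['e']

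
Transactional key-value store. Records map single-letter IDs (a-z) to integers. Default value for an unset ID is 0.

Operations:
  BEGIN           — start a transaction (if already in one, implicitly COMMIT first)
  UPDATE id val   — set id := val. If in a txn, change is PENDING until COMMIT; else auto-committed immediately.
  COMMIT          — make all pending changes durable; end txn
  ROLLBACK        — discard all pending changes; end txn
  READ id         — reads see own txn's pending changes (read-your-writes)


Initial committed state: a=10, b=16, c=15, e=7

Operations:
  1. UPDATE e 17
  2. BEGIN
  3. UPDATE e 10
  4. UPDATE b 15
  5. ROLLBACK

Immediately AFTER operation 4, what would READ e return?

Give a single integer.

Answer: 10

Derivation:
Initial committed: {a=10, b=16, c=15, e=7}
Op 1: UPDATE e=17 (auto-commit; committed e=17)
Op 2: BEGIN: in_txn=True, pending={}
Op 3: UPDATE e=10 (pending; pending now {e=10})
Op 4: UPDATE b=15 (pending; pending now {b=15, e=10})
After op 4: visible(e) = 10 (pending={b=15, e=10}, committed={a=10, b=16, c=15, e=17})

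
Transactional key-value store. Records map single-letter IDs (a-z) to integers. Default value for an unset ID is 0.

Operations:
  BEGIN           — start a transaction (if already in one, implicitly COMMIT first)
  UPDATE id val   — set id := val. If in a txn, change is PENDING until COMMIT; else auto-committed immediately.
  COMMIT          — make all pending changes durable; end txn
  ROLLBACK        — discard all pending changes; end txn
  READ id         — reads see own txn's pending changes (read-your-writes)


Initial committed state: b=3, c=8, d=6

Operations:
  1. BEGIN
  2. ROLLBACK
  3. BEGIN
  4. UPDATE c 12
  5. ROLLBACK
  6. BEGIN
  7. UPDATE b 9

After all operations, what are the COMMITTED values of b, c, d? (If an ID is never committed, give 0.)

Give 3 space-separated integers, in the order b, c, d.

Answer: 3 8 6

Derivation:
Initial committed: {b=3, c=8, d=6}
Op 1: BEGIN: in_txn=True, pending={}
Op 2: ROLLBACK: discarded pending []; in_txn=False
Op 3: BEGIN: in_txn=True, pending={}
Op 4: UPDATE c=12 (pending; pending now {c=12})
Op 5: ROLLBACK: discarded pending ['c']; in_txn=False
Op 6: BEGIN: in_txn=True, pending={}
Op 7: UPDATE b=9 (pending; pending now {b=9})
Final committed: {b=3, c=8, d=6}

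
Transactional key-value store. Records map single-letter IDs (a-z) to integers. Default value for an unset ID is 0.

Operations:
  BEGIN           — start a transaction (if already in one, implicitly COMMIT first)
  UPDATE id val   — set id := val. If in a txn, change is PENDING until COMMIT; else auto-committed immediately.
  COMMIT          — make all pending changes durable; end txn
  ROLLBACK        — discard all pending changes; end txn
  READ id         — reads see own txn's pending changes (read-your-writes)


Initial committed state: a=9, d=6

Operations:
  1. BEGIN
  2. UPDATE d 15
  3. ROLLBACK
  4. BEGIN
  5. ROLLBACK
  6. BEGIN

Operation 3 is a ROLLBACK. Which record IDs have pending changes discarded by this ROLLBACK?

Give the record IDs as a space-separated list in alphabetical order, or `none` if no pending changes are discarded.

Answer: d

Derivation:
Initial committed: {a=9, d=6}
Op 1: BEGIN: in_txn=True, pending={}
Op 2: UPDATE d=15 (pending; pending now {d=15})
Op 3: ROLLBACK: discarded pending ['d']; in_txn=False
Op 4: BEGIN: in_txn=True, pending={}
Op 5: ROLLBACK: discarded pending []; in_txn=False
Op 6: BEGIN: in_txn=True, pending={}
ROLLBACK at op 3 discards: ['d']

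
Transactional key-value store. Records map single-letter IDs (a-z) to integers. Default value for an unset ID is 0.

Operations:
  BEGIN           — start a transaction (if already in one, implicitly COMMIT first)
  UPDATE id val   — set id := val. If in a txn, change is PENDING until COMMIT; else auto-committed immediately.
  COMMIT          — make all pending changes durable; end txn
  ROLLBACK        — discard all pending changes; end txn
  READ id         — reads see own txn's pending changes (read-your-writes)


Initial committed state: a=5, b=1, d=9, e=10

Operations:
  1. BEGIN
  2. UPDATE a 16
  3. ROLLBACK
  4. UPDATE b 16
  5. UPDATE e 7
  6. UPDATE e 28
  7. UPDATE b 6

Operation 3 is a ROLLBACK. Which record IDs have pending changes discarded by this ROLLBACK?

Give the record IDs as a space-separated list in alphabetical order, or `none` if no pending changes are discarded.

Initial committed: {a=5, b=1, d=9, e=10}
Op 1: BEGIN: in_txn=True, pending={}
Op 2: UPDATE a=16 (pending; pending now {a=16})
Op 3: ROLLBACK: discarded pending ['a']; in_txn=False
Op 4: UPDATE b=16 (auto-commit; committed b=16)
Op 5: UPDATE e=7 (auto-commit; committed e=7)
Op 6: UPDATE e=28 (auto-commit; committed e=28)
Op 7: UPDATE b=6 (auto-commit; committed b=6)
ROLLBACK at op 3 discards: ['a']

Answer: a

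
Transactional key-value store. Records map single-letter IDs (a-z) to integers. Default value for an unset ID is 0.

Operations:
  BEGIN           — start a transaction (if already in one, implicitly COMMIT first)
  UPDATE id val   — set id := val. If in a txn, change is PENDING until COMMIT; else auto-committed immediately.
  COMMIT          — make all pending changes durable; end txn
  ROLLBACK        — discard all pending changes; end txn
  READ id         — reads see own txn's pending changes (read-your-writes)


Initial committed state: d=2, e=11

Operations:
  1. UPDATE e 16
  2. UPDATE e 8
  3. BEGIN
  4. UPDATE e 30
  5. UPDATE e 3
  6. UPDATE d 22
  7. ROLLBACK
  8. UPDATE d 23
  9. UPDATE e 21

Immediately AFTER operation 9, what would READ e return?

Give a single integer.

Initial committed: {d=2, e=11}
Op 1: UPDATE e=16 (auto-commit; committed e=16)
Op 2: UPDATE e=8 (auto-commit; committed e=8)
Op 3: BEGIN: in_txn=True, pending={}
Op 4: UPDATE e=30 (pending; pending now {e=30})
Op 5: UPDATE e=3 (pending; pending now {e=3})
Op 6: UPDATE d=22 (pending; pending now {d=22, e=3})
Op 7: ROLLBACK: discarded pending ['d', 'e']; in_txn=False
Op 8: UPDATE d=23 (auto-commit; committed d=23)
Op 9: UPDATE e=21 (auto-commit; committed e=21)
After op 9: visible(e) = 21 (pending={}, committed={d=23, e=21})

Answer: 21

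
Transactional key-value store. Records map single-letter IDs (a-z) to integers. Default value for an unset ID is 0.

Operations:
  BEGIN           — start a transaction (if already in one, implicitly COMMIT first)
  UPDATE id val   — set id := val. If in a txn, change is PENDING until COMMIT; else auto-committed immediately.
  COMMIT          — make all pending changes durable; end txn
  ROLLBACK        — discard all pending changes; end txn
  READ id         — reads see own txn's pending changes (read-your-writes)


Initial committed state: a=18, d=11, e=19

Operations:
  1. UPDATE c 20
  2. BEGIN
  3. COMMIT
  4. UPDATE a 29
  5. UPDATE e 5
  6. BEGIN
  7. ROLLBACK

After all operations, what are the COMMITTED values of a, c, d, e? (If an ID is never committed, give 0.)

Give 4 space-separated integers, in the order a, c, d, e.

Initial committed: {a=18, d=11, e=19}
Op 1: UPDATE c=20 (auto-commit; committed c=20)
Op 2: BEGIN: in_txn=True, pending={}
Op 3: COMMIT: merged [] into committed; committed now {a=18, c=20, d=11, e=19}
Op 4: UPDATE a=29 (auto-commit; committed a=29)
Op 5: UPDATE e=5 (auto-commit; committed e=5)
Op 6: BEGIN: in_txn=True, pending={}
Op 7: ROLLBACK: discarded pending []; in_txn=False
Final committed: {a=29, c=20, d=11, e=5}

Answer: 29 20 11 5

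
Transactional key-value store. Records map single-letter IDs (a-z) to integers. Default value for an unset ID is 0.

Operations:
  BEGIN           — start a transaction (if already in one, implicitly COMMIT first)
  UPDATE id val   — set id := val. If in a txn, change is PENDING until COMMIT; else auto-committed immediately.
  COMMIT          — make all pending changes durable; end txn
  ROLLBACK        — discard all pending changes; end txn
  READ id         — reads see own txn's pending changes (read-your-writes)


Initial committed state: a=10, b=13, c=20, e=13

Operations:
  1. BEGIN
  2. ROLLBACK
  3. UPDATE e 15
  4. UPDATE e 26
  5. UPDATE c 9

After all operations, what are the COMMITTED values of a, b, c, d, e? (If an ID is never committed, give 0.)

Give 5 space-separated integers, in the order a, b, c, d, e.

Answer: 10 13 9 0 26

Derivation:
Initial committed: {a=10, b=13, c=20, e=13}
Op 1: BEGIN: in_txn=True, pending={}
Op 2: ROLLBACK: discarded pending []; in_txn=False
Op 3: UPDATE e=15 (auto-commit; committed e=15)
Op 4: UPDATE e=26 (auto-commit; committed e=26)
Op 5: UPDATE c=9 (auto-commit; committed c=9)
Final committed: {a=10, b=13, c=9, e=26}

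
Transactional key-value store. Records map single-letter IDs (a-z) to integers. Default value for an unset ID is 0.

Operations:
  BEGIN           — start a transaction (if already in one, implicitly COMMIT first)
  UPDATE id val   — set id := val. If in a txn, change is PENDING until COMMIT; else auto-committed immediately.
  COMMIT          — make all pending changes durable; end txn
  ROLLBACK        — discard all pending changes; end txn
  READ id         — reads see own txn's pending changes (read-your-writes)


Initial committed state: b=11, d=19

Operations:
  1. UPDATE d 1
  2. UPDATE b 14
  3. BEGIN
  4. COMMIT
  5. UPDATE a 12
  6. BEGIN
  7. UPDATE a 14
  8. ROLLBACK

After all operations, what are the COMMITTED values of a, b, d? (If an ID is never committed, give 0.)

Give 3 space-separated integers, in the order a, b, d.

Initial committed: {b=11, d=19}
Op 1: UPDATE d=1 (auto-commit; committed d=1)
Op 2: UPDATE b=14 (auto-commit; committed b=14)
Op 3: BEGIN: in_txn=True, pending={}
Op 4: COMMIT: merged [] into committed; committed now {b=14, d=1}
Op 5: UPDATE a=12 (auto-commit; committed a=12)
Op 6: BEGIN: in_txn=True, pending={}
Op 7: UPDATE a=14 (pending; pending now {a=14})
Op 8: ROLLBACK: discarded pending ['a']; in_txn=False
Final committed: {a=12, b=14, d=1}

Answer: 12 14 1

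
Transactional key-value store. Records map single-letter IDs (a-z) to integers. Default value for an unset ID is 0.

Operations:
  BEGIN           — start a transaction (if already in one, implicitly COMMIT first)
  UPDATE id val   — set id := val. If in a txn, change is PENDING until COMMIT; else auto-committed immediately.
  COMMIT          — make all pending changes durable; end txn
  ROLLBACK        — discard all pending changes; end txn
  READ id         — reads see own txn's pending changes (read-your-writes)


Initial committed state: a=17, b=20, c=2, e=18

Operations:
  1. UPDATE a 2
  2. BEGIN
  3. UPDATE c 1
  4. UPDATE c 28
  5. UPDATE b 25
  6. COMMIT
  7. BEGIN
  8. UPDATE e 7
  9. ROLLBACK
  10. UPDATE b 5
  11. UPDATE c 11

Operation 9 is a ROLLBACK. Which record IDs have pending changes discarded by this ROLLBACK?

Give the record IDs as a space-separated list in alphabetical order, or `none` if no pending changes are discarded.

Initial committed: {a=17, b=20, c=2, e=18}
Op 1: UPDATE a=2 (auto-commit; committed a=2)
Op 2: BEGIN: in_txn=True, pending={}
Op 3: UPDATE c=1 (pending; pending now {c=1})
Op 4: UPDATE c=28 (pending; pending now {c=28})
Op 5: UPDATE b=25 (pending; pending now {b=25, c=28})
Op 6: COMMIT: merged ['b', 'c'] into committed; committed now {a=2, b=25, c=28, e=18}
Op 7: BEGIN: in_txn=True, pending={}
Op 8: UPDATE e=7 (pending; pending now {e=7})
Op 9: ROLLBACK: discarded pending ['e']; in_txn=False
Op 10: UPDATE b=5 (auto-commit; committed b=5)
Op 11: UPDATE c=11 (auto-commit; committed c=11)
ROLLBACK at op 9 discards: ['e']

Answer: e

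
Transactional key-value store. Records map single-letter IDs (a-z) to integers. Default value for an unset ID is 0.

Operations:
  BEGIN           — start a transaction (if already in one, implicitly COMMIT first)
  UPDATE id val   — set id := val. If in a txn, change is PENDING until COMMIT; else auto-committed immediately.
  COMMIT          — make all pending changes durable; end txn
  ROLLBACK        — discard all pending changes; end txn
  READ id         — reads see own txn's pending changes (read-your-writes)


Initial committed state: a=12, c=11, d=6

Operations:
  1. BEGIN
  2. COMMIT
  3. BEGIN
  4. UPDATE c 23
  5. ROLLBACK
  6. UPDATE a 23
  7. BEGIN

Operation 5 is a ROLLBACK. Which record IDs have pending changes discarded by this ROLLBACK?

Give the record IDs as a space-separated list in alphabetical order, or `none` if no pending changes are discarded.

Initial committed: {a=12, c=11, d=6}
Op 1: BEGIN: in_txn=True, pending={}
Op 2: COMMIT: merged [] into committed; committed now {a=12, c=11, d=6}
Op 3: BEGIN: in_txn=True, pending={}
Op 4: UPDATE c=23 (pending; pending now {c=23})
Op 5: ROLLBACK: discarded pending ['c']; in_txn=False
Op 6: UPDATE a=23 (auto-commit; committed a=23)
Op 7: BEGIN: in_txn=True, pending={}
ROLLBACK at op 5 discards: ['c']

Answer: c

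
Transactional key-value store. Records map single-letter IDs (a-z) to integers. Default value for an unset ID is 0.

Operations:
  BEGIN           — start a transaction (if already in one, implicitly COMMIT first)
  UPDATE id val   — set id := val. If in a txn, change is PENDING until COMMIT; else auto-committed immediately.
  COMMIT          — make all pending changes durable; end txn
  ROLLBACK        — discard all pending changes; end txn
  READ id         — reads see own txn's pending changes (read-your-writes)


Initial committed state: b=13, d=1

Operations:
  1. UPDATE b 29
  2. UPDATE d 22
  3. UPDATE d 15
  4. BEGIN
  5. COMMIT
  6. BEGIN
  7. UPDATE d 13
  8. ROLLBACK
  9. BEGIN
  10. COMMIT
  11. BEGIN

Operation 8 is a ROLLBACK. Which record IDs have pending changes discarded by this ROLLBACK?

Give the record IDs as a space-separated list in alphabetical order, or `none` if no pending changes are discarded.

Initial committed: {b=13, d=1}
Op 1: UPDATE b=29 (auto-commit; committed b=29)
Op 2: UPDATE d=22 (auto-commit; committed d=22)
Op 3: UPDATE d=15 (auto-commit; committed d=15)
Op 4: BEGIN: in_txn=True, pending={}
Op 5: COMMIT: merged [] into committed; committed now {b=29, d=15}
Op 6: BEGIN: in_txn=True, pending={}
Op 7: UPDATE d=13 (pending; pending now {d=13})
Op 8: ROLLBACK: discarded pending ['d']; in_txn=False
Op 9: BEGIN: in_txn=True, pending={}
Op 10: COMMIT: merged [] into committed; committed now {b=29, d=15}
Op 11: BEGIN: in_txn=True, pending={}
ROLLBACK at op 8 discards: ['d']

Answer: d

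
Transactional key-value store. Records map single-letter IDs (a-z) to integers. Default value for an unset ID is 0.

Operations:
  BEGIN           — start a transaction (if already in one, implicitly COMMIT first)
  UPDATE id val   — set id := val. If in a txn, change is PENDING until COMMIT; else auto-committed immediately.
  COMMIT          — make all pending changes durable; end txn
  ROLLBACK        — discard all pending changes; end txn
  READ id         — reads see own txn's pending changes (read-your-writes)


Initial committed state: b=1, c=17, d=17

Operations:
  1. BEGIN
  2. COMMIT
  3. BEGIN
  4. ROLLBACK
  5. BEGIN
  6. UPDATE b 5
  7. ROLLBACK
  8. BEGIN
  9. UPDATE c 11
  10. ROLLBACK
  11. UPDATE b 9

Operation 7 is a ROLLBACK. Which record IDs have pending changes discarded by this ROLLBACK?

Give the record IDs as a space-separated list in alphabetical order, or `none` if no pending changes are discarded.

Initial committed: {b=1, c=17, d=17}
Op 1: BEGIN: in_txn=True, pending={}
Op 2: COMMIT: merged [] into committed; committed now {b=1, c=17, d=17}
Op 3: BEGIN: in_txn=True, pending={}
Op 4: ROLLBACK: discarded pending []; in_txn=False
Op 5: BEGIN: in_txn=True, pending={}
Op 6: UPDATE b=5 (pending; pending now {b=5})
Op 7: ROLLBACK: discarded pending ['b']; in_txn=False
Op 8: BEGIN: in_txn=True, pending={}
Op 9: UPDATE c=11 (pending; pending now {c=11})
Op 10: ROLLBACK: discarded pending ['c']; in_txn=False
Op 11: UPDATE b=9 (auto-commit; committed b=9)
ROLLBACK at op 7 discards: ['b']

Answer: b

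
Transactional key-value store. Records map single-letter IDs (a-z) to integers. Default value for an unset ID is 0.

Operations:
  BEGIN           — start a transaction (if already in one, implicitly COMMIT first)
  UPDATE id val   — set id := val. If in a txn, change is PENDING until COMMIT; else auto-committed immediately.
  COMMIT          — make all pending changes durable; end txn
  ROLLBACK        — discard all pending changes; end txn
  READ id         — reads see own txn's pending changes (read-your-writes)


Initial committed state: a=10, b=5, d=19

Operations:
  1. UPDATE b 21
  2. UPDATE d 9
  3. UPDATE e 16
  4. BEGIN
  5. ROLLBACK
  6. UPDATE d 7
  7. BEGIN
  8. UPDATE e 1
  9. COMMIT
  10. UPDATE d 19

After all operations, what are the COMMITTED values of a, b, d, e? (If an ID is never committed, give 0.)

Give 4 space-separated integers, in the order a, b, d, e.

Initial committed: {a=10, b=5, d=19}
Op 1: UPDATE b=21 (auto-commit; committed b=21)
Op 2: UPDATE d=9 (auto-commit; committed d=9)
Op 3: UPDATE e=16 (auto-commit; committed e=16)
Op 4: BEGIN: in_txn=True, pending={}
Op 5: ROLLBACK: discarded pending []; in_txn=False
Op 6: UPDATE d=7 (auto-commit; committed d=7)
Op 7: BEGIN: in_txn=True, pending={}
Op 8: UPDATE e=1 (pending; pending now {e=1})
Op 9: COMMIT: merged ['e'] into committed; committed now {a=10, b=21, d=7, e=1}
Op 10: UPDATE d=19 (auto-commit; committed d=19)
Final committed: {a=10, b=21, d=19, e=1}

Answer: 10 21 19 1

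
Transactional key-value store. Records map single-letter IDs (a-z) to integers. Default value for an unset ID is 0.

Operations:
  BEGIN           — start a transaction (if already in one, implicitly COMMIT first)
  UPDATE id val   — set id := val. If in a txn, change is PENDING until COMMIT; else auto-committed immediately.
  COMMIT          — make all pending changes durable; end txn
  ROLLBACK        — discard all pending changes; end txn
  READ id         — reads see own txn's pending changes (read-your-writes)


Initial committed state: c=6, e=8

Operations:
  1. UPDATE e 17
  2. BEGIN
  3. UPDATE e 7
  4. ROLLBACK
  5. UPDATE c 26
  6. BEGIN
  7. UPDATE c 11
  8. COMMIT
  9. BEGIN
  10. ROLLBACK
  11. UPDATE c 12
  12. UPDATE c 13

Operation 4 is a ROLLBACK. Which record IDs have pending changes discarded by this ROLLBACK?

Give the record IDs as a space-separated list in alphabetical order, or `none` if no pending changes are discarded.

Answer: e

Derivation:
Initial committed: {c=6, e=8}
Op 1: UPDATE e=17 (auto-commit; committed e=17)
Op 2: BEGIN: in_txn=True, pending={}
Op 3: UPDATE e=7 (pending; pending now {e=7})
Op 4: ROLLBACK: discarded pending ['e']; in_txn=False
Op 5: UPDATE c=26 (auto-commit; committed c=26)
Op 6: BEGIN: in_txn=True, pending={}
Op 7: UPDATE c=11 (pending; pending now {c=11})
Op 8: COMMIT: merged ['c'] into committed; committed now {c=11, e=17}
Op 9: BEGIN: in_txn=True, pending={}
Op 10: ROLLBACK: discarded pending []; in_txn=False
Op 11: UPDATE c=12 (auto-commit; committed c=12)
Op 12: UPDATE c=13 (auto-commit; committed c=13)
ROLLBACK at op 4 discards: ['e']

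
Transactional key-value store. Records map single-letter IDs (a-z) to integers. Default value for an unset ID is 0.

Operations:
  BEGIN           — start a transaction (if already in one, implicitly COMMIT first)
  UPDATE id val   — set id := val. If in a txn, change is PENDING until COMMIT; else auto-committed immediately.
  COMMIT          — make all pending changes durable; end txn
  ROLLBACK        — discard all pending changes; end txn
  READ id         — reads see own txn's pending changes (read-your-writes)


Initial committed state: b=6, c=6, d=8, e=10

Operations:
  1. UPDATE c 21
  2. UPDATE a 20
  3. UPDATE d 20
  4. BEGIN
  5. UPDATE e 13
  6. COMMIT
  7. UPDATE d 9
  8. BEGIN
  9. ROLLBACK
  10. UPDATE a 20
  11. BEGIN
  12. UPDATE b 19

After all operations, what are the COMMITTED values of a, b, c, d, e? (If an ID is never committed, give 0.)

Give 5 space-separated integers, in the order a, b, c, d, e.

Initial committed: {b=6, c=6, d=8, e=10}
Op 1: UPDATE c=21 (auto-commit; committed c=21)
Op 2: UPDATE a=20 (auto-commit; committed a=20)
Op 3: UPDATE d=20 (auto-commit; committed d=20)
Op 4: BEGIN: in_txn=True, pending={}
Op 5: UPDATE e=13 (pending; pending now {e=13})
Op 6: COMMIT: merged ['e'] into committed; committed now {a=20, b=6, c=21, d=20, e=13}
Op 7: UPDATE d=9 (auto-commit; committed d=9)
Op 8: BEGIN: in_txn=True, pending={}
Op 9: ROLLBACK: discarded pending []; in_txn=False
Op 10: UPDATE a=20 (auto-commit; committed a=20)
Op 11: BEGIN: in_txn=True, pending={}
Op 12: UPDATE b=19 (pending; pending now {b=19})
Final committed: {a=20, b=6, c=21, d=9, e=13}

Answer: 20 6 21 9 13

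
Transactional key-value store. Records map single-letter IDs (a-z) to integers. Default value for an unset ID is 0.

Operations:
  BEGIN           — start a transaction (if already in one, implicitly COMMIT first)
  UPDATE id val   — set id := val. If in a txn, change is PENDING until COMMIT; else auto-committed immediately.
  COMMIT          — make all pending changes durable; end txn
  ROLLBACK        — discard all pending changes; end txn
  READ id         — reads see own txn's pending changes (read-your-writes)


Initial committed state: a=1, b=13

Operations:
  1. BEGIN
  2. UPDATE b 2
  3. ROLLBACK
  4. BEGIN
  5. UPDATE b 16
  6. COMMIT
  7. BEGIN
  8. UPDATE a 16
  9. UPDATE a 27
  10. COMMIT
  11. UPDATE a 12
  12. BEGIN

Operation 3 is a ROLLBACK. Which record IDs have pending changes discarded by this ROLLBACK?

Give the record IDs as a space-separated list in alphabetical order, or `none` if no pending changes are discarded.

Answer: b

Derivation:
Initial committed: {a=1, b=13}
Op 1: BEGIN: in_txn=True, pending={}
Op 2: UPDATE b=2 (pending; pending now {b=2})
Op 3: ROLLBACK: discarded pending ['b']; in_txn=False
Op 4: BEGIN: in_txn=True, pending={}
Op 5: UPDATE b=16 (pending; pending now {b=16})
Op 6: COMMIT: merged ['b'] into committed; committed now {a=1, b=16}
Op 7: BEGIN: in_txn=True, pending={}
Op 8: UPDATE a=16 (pending; pending now {a=16})
Op 9: UPDATE a=27 (pending; pending now {a=27})
Op 10: COMMIT: merged ['a'] into committed; committed now {a=27, b=16}
Op 11: UPDATE a=12 (auto-commit; committed a=12)
Op 12: BEGIN: in_txn=True, pending={}
ROLLBACK at op 3 discards: ['b']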